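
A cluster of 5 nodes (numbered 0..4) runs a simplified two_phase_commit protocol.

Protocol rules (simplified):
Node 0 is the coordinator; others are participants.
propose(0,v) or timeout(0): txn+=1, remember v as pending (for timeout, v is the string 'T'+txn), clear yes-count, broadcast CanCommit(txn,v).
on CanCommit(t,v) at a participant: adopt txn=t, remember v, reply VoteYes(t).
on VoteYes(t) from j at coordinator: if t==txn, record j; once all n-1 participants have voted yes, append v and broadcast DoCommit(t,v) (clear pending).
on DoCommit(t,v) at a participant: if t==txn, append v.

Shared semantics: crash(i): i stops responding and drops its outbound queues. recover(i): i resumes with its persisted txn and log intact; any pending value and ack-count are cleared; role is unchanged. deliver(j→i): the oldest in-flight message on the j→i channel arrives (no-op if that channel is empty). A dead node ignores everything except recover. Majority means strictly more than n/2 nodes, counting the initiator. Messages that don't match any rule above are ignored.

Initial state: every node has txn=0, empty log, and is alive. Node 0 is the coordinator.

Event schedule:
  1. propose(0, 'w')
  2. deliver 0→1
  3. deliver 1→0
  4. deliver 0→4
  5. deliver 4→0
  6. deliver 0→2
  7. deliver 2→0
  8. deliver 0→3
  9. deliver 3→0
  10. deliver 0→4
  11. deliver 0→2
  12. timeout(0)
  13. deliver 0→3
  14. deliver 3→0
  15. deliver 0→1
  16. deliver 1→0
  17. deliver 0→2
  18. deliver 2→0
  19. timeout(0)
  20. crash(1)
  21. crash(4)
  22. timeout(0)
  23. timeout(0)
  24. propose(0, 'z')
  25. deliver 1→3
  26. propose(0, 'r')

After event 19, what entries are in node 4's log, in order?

[1] propose(0,'w') → N0(coor t1 [-])
[2] deliver 0→1 → N1(part t1 [-])
[3] deliver 1→0 → ∅
[4] deliver 0→4 → N4(part t1 [-])
[5] deliver 4→0 → ∅
[6] deliver 0→2 → N2(part t1 [-])
[7] deliver 2→0 → ∅
[8] deliver 0→3 → N3(part t1 [-])
[9] deliver 3→0 → N0(coor t1 [w])
[10] deliver 0→4 → N4(part t1 [w])
[11] deliver 0→2 → N2(part t1 [w])
[12] timeout(0) → N0(coor t2 [w])
[13] deliver 0→3 → N3(part t1 [w])
[14] deliver 3→0 → ∅
[15] deliver 0→1 → N1(part t1 [w])
[16] deliver 1→0 → ∅
[17] deliver 0→2 → N2(part t2 [w])
[18] deliver 2→0 → ∅
[19] timeout(0) → N0(coor t3 [w])

w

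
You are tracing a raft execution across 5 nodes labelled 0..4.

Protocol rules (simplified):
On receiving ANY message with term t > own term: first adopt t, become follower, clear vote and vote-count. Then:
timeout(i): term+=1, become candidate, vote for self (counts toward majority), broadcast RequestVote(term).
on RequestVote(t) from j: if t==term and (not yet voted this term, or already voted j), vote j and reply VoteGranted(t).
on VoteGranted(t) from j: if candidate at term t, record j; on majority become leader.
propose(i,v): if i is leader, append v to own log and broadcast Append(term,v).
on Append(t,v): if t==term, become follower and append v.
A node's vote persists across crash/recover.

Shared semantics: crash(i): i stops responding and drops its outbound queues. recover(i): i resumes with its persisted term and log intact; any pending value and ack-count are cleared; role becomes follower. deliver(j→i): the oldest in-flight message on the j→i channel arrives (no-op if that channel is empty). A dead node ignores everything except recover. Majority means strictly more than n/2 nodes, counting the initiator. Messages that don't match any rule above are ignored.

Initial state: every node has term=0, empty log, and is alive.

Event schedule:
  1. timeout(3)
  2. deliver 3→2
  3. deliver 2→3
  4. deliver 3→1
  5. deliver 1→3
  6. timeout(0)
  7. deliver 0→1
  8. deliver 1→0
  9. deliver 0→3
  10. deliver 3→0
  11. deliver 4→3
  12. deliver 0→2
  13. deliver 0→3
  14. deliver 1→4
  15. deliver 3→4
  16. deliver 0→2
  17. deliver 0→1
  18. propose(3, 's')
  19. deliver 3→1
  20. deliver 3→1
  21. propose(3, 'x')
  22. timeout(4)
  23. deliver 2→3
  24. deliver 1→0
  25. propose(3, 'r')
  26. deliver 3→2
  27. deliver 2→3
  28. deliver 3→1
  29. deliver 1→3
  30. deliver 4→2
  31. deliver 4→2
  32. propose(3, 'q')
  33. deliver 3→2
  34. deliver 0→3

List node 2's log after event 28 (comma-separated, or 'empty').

s

[1] timeout(3) → N3(cand t1 [-])
[2] deliver 3→2 → N2(foll t1 [-])
[3] deliver 2→3 → ∅
[4] deliver 3→1 → N1(foll t1 [-])
[5] deliver 1→3 → N3(lead t1 [-])
[6] timeout(0) → N0(cand t1 [-])
[7] deliver 0→1 → ∅
[8] deliver 1→0 → ∅
[9] deliver 0→3 → ∅
[10] deliver 3→0 → ∅
[11] deliver 4→3 → ∅
[12] deliver 0→2 → ∅
[13] deliver 0→3 → ∅
[14] deliver 1→4 → ∅
[15] deliver 3→4 → N4(foll t1 [-])
[16] deliver 0→2 → ∅
[17] deliver 0→1 → ∅
[18] propose(3,'s') → N3(lead t1 [s])
[19] deliver 3→1 → N1(foll t1 [s])
[20] deliver 3→1 → ∅
[21] propose(3,'x') → N3(lead t1 [s,x])
[22] timeout(4) → N4(cand t2 [-])
[23] deliver 2→3 → ∅
[24] deliver 1→0 → ∅
[25] propose(3,'r') → N3(lead t1 [s,x,r])
[26] deliver 3→2 → N2(foll t1 [s])
[27] deliver 2→3 → ∅
[28] deliver 3→1 → N1(foll t1 [s,x])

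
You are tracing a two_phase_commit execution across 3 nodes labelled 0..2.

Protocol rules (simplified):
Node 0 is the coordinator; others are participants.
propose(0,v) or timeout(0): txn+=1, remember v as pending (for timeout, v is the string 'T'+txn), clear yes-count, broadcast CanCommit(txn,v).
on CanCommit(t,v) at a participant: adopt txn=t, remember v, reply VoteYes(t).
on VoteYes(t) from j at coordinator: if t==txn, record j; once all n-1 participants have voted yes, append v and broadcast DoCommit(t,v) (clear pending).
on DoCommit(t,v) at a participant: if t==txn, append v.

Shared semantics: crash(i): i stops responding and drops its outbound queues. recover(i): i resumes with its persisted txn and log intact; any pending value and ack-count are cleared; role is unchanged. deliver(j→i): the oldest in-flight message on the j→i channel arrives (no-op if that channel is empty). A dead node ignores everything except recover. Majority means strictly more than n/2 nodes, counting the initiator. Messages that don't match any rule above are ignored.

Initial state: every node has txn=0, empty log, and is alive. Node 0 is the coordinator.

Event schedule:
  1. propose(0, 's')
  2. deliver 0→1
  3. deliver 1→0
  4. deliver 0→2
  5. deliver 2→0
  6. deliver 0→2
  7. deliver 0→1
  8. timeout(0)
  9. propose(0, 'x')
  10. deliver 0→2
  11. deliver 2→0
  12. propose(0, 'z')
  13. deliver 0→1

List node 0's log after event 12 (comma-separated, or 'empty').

after 1 — propose(0,'s'): n0:coor/t1/[-]
after 2 — deliver 0→1: n1:part/t1/[-]
after 3 — deliver 1→0: ·
after 4 — deliver 0→2: n2:part/t1/[-]
after 5 — deliver 2→0: n0:coor/t1/[s]
after 6 — deliver 0→2: n2:part/t1/[s]
after 7 — deliver 0→1: n1:part/t1/[s]
after 8 — timeout(0): n0:coor/t2/[s]
after 9 — propose(0,'x'): n0:coor/t3/[s]
after 10 — deliver 0→2: n2:part/t2/[s]
after 11 — deliver 2→0: ·
after 12 — propose(0,'z'): n0:coor/t4/[s]

s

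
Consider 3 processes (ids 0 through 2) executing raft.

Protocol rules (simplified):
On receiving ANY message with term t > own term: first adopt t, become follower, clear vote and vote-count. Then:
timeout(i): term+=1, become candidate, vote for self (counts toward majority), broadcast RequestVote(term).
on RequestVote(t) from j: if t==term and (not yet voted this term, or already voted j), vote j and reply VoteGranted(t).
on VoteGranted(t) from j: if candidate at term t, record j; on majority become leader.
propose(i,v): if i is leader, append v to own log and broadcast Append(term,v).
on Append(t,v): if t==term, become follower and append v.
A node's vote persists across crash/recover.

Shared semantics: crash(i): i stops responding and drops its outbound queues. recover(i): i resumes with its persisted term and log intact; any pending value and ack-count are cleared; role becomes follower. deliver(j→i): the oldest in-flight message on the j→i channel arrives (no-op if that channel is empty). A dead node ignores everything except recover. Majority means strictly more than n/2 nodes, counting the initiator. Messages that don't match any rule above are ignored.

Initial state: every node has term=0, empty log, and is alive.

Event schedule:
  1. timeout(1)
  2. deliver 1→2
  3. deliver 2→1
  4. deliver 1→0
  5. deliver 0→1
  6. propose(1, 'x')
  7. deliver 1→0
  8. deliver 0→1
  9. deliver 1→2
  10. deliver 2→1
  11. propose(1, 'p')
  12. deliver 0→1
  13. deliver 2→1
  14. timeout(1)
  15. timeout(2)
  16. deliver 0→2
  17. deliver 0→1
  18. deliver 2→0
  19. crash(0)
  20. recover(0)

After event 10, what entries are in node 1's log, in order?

x

[1] timeout(1) → N1(cand t1 [-])
[2] deliver 1→2 → N2(foll t1 [-])
[3] deliver 2→1 → N1(lead t1 [-])
[4] deliver 1→0 → N0(foll t1 [-])
[5] deliver 0→1 → ∅
[6] propose(1,'x') → N1(lead t1 [x])
[7] deliver 1→0 → N0(foll t1 [x])
[8] deliver 0→1 → ∅
[9] deliver 1→2 → N2(foll t1 [x])
[10] deliver 2→1 → ∅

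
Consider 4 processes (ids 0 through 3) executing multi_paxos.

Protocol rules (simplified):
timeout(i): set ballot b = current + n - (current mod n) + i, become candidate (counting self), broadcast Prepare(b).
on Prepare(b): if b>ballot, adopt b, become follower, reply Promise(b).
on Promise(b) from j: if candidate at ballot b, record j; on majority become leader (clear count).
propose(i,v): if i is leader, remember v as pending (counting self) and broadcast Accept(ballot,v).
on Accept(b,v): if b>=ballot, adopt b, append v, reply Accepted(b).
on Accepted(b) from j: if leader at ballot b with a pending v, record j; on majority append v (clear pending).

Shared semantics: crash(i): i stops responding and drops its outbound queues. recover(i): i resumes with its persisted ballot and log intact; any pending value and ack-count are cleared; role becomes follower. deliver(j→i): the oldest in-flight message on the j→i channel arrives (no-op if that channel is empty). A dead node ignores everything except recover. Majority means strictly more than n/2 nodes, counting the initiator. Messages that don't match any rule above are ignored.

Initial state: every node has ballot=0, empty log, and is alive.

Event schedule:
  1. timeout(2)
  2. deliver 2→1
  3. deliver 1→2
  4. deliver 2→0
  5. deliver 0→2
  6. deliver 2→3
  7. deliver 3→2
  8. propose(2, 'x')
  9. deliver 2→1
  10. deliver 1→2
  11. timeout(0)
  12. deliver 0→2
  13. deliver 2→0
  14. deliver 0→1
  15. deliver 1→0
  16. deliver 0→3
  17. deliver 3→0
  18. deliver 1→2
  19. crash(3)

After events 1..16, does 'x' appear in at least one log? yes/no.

e1 timeout(2): 2[cand,b=6,-]
e2 deliver 2→1: 1[foll,b=6,-]
e3 deliver 1→2: ·
e4 deliver 2→0: 0[foll,b=6,-]
e5 deliver 0→2: 2[lead,b=6,-]
e6 deliver 2→3: 3[foll,b=6,-]
e7 deliver 3→2: ·
e8 propose(2,'x'): ·
e9 deliver 2→1: 1[foll,b=6,x]
e10 deliver 1→2: ·
e11 timeout(0): 0[cand,b=8,-]
e12 deliver 0→2: 2[foll,b=8,-]
e13 deliver 2→0: ·
e14 deliver 0→1: 1[foll,b=8,x]
e15 deliver 1→0: ·
e16 deliver 0→3: 3[foll,b=8,-]

yes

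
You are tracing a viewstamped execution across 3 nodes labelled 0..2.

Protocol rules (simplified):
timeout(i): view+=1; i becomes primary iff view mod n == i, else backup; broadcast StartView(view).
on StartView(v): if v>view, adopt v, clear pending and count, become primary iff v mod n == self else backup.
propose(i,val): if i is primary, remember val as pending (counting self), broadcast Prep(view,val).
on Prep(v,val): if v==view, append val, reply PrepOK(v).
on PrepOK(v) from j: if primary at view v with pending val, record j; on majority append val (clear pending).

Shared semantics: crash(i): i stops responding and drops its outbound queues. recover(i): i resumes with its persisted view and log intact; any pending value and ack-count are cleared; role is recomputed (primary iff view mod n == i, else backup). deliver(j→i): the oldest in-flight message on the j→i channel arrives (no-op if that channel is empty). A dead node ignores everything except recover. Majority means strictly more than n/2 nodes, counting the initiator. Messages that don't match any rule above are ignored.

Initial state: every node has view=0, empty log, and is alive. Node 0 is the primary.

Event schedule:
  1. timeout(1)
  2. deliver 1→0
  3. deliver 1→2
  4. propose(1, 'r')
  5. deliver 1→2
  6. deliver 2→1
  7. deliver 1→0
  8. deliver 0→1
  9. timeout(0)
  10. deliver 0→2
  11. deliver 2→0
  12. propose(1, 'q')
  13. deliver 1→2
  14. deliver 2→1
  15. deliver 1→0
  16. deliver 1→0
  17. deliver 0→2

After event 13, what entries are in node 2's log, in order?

r

[1] timeout(1) → N1(prim v1 [-])
[2] deliver 1→0 → N0(back v1 [-])
[3] deliver 1→2 → N2(back v1 [-])
[4] propose(1,'r') → ∅
[5] deliver 1→2 → N2(back v1 [r])
[6] deliver 2→1 → N1(prim v1 [r])
[7] deliver 1→0 → N0(back v1 [r])
[8] deliver 0→1 → ∅
[9] timeout(0) → N0(back v2 [r])
[10] deliver 0→2 → N2(prim v2 [r])
[11] deliver 2→0 → ∅
[12] propose(1,'q') → ∅
[13] deliver 1→2 → ∅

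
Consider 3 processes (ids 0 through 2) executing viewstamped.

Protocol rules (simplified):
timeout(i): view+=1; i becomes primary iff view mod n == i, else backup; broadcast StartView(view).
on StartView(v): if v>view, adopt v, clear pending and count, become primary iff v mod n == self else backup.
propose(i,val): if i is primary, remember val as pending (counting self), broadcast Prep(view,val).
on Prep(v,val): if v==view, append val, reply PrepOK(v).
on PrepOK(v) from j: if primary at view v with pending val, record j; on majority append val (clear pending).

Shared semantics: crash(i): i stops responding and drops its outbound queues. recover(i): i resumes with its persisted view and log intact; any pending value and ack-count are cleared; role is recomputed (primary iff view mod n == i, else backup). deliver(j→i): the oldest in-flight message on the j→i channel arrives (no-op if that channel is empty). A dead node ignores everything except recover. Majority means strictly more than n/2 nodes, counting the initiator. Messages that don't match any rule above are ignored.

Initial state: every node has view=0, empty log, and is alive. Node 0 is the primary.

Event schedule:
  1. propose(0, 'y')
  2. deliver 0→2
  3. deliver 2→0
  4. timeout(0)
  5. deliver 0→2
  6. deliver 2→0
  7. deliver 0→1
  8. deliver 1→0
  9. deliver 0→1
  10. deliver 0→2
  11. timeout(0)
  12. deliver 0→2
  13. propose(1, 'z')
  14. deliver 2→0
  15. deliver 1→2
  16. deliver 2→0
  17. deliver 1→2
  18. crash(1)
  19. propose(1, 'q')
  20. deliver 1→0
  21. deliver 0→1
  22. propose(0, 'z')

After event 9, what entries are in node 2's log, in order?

y

1. propose(0,'y'):  nop
2. deliver 0→2:  <2:back v0 y>
3. deliver 2→0:  <0:prim v0 y>
4. timeout(0):  <0:back v1 y>
5. deliver 0→2:  <2:back v1 y>
6. deliver 2→0:  nop
7. deliver 0→1:  <1:back v0 y>
8. deliver 1→0:  nop
9. deliver 0→1:  <1:prim v1 y>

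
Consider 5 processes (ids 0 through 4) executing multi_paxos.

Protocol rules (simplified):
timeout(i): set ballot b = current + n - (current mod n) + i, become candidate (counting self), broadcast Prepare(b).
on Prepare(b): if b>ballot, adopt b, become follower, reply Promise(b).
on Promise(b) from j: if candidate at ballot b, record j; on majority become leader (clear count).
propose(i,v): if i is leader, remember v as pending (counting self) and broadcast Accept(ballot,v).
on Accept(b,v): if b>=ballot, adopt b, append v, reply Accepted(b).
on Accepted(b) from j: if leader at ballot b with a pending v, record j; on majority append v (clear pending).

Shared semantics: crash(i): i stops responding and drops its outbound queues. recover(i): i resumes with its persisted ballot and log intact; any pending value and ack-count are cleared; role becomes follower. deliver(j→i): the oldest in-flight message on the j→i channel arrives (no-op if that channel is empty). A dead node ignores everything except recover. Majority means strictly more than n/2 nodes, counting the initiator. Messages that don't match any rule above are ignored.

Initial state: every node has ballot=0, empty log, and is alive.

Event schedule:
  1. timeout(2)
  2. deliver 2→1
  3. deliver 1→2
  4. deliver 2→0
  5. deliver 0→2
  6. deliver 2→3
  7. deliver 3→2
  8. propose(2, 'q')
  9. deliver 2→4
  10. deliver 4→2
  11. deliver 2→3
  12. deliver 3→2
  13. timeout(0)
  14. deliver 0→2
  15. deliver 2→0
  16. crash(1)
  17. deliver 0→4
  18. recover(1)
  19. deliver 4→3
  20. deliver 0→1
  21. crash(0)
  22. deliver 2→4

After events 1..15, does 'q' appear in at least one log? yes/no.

yes

step 1 timeout(2): 2={cand,b=7,log=-}
step 2 deliver 2→1: 1={foll,b=7,log=-}
step 3 deliver 1→2: —
step 4 deliver 2→0: 0={foll,b=7,log=-}
step 5 deliver 0→2: 2={lead,b=7,log=-}
step 6 deliver 2→3: 3={foll,b=7,log=-}
step 7 deliver 3→2: —
step 8 propose(2,'q'): —
step 9 deliver 2→4: 4={foll,b=7,log=-}
step 10 deliver 4→2: —
step 11 deliver 2→3: 3={foll,b=7,log=q}
step 12 deliver 3→2: —
step 13 timeout(0): 0={cand,b=10,log=-}
step 14 deliver 0→2: 2={foll,b=10,log=-}
step 15 deliver 2→0: —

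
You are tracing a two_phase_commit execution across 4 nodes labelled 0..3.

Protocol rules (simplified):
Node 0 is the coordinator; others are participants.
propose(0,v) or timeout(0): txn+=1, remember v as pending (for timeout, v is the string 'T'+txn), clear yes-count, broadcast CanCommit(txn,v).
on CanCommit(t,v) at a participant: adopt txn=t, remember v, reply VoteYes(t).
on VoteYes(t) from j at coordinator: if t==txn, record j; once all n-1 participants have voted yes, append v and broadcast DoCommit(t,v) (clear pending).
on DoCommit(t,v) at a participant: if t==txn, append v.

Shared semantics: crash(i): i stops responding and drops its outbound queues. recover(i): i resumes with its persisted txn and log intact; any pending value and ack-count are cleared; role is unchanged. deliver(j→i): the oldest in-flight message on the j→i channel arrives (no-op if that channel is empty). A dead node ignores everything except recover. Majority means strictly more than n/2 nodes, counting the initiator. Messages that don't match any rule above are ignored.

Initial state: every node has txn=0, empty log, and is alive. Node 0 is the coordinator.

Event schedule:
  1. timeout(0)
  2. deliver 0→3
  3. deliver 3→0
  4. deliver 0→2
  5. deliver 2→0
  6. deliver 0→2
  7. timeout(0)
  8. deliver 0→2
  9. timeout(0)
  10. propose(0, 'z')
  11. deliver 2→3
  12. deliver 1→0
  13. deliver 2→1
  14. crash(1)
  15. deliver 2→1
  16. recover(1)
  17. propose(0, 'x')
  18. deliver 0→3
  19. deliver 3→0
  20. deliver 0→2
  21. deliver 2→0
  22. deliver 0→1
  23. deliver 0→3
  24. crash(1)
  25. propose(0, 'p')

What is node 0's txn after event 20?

after 1 — timeout(0): n0:coor/t1/[-]
after 2 — deliver 0→3: n3:part/t1/[-]
after 3 — deliver 3→0: ·
after 4 — deliver 0→2: n2:part/t1/[-]
after 5 — deliver 2→0: ·
after 6 — deliver 0→2: ·
after 7 — timeout(0): n0:coor/t2/[-]
after 8 — deliver 0→2: n2:part/t2/[-]
after 9 — timeout(0): n0:coor/t3/[-]
after 10 — propose(0,'z'): n0:coor/t4/[-]
after 11 — deliver 2→3: ·
after 12 — deliver 1→0: ·
after 13 — deliver 2→1: ·
after 14 — crash(1): n1:✗part/t0/[-]
after 15 — deliver 2→1: ·
after 16 — recover(1): n1:part/t0/[-]
after 17 — propose(0,'x'): n0:coor/t5/[-]
after 18 — deliver 0→3: n3:part/t2/[-]
after 19 — deliver 3→0: ·
after 20 — deliver 0→2: n2:part/t3/[-]

5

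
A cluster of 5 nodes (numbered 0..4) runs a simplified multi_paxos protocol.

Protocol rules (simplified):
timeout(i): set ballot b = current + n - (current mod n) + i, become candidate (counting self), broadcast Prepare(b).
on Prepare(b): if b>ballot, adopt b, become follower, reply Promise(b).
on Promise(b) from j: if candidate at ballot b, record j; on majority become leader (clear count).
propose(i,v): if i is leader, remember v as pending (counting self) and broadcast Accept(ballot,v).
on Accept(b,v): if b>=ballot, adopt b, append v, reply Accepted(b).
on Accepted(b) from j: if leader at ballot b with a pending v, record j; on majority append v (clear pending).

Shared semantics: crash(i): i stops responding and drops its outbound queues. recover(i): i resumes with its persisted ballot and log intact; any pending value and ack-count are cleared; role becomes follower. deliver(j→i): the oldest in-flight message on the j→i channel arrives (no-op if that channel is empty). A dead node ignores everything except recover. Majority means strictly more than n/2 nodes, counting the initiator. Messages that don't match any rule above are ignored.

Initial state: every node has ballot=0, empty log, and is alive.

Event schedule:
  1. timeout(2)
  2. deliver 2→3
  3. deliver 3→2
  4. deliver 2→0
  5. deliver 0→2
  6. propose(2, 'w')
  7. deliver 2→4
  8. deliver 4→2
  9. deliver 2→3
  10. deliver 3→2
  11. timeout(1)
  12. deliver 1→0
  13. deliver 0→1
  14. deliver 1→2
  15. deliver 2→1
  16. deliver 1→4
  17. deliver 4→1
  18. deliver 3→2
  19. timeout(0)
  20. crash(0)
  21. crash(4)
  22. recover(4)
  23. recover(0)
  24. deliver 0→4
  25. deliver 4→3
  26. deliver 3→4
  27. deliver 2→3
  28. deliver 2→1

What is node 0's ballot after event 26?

e1 timeout(2): 2[cand,b=7,-]
e2 deliver 2→3: 3[foll,b=7,-]
e3 deliver 3→2: ·
e4 deliver 2→0: 0[foll,b=7,-]
e5 deliver 0→2: 2[lead,b=7,-]
e6 propose(2,'w'): ·
e7 deliver 2→4: 4[foll,b=7,-]
e8 deliver 4→2: ·
e9 deliver 2→3: 3[foll,b=7,w]
e10 deliver 3→2: ·
e11 timeout(1): 1[cand,b=6,-]
e12 deliver 1→0: ·
e13 deliver 0→1: ·
e14 deliver 1→2: ·
e15 deliver 2→1: 1[foll,b=7,-]
e16 deliver 1→4: ·
e17 deliver 4→1: ·
e18 deliver 3→2: ·
e19 timeout(0): 0[cand,b=10,-]
e20 crash(0): 0[✗cand,b=10,-]
e21 crash(4): 4[✗foll,b=7,-]
e22 recover(4): 4[foll,b=7,-]
e23 recover(0): 0[foll,b=10,-]
e24 deliver 0→4: ·
e25 deliver 4→3: ·
e26 deliver 3→4: ·

10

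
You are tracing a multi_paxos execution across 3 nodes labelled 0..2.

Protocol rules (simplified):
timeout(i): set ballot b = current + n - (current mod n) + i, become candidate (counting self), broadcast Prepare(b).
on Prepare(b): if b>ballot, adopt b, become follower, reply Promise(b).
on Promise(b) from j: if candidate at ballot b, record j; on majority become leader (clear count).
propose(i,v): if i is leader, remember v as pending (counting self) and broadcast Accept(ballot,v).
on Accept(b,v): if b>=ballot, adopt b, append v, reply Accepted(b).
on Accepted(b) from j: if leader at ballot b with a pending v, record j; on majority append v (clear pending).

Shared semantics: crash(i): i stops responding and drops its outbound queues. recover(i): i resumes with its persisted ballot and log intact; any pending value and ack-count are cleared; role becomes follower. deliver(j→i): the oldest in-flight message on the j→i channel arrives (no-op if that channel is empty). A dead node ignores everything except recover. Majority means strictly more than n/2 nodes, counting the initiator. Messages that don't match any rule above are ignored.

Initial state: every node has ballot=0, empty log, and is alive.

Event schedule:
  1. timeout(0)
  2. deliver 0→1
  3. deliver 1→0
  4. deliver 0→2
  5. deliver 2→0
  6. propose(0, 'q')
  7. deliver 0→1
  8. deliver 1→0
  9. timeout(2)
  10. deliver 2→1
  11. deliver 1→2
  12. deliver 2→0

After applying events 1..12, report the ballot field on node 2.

[1] timeout(0) → N0(cand b3 [-])
[2] deliver 0→1 → N1(foll b3 [-])
[3] deliver 1→0 → N0(lead b3 [-])
[4] deliver 0→2 → N2(foll b3 [-])
[5] deliver 2→0 → ∅
[6] propose(0,'q') → ∅
[7] deliver 0→1 → N1(foll b3 [q])
[8] deliver 1→0 → N0(lead b3 [q])
[9] timeout(2) → N2(cand b8 [-])
[10] deliver 2→1 → N1(foll b8 [q])
[11] deliver 1→2 → N2(lead b8 [-])
[12] deliver 2→0 → N0(foll b8 [q])

8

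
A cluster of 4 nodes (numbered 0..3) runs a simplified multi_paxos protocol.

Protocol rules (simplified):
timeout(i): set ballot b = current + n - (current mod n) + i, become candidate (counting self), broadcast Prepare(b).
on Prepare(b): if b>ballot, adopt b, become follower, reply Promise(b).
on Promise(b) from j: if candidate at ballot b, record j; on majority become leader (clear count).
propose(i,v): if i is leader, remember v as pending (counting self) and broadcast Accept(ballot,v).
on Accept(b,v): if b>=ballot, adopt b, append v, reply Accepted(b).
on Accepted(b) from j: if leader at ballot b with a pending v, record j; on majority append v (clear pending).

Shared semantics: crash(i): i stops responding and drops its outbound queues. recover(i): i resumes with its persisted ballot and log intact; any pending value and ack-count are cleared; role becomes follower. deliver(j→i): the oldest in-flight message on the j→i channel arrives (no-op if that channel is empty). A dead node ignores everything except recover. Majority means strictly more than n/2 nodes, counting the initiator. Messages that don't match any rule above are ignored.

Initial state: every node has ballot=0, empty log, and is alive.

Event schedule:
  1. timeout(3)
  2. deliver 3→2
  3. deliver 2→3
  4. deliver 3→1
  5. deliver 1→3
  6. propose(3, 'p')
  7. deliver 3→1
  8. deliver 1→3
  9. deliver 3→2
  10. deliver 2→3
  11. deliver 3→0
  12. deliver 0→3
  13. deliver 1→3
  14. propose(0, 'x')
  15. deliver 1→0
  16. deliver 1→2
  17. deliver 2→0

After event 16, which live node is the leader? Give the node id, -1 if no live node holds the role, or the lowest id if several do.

step 1 timeout(3): 3={cand,b=7,log=-}
step 2 deliver 3→2: 2={foll,b=7,log=-}
step 3 deliver 2→3: —
step 4 deliver 3→1: 1={foll,b=7,log=-}
step 5 deliver 1→3: 3={lead,b=7,log=-}
step 6 propose(3,'p'): —
step 7 deliver 3→1: 1={foll,b=7,log=p}
step 8 deliver 1→3: —
step 9 deliver 3→2: 2={foll,b=7,log=p}
step 10 deliver 2→3: 3={lead,b=7,log=p}
step 11 deliver 3→0: 0={foll,b=7,log=-}
step 12 deliver 0→3: —
step 13 deliver 1→3: —
step 14 propose(0,'x'): —
step 15 deliver 1→0: —
step 16 deliver 1→2: —

3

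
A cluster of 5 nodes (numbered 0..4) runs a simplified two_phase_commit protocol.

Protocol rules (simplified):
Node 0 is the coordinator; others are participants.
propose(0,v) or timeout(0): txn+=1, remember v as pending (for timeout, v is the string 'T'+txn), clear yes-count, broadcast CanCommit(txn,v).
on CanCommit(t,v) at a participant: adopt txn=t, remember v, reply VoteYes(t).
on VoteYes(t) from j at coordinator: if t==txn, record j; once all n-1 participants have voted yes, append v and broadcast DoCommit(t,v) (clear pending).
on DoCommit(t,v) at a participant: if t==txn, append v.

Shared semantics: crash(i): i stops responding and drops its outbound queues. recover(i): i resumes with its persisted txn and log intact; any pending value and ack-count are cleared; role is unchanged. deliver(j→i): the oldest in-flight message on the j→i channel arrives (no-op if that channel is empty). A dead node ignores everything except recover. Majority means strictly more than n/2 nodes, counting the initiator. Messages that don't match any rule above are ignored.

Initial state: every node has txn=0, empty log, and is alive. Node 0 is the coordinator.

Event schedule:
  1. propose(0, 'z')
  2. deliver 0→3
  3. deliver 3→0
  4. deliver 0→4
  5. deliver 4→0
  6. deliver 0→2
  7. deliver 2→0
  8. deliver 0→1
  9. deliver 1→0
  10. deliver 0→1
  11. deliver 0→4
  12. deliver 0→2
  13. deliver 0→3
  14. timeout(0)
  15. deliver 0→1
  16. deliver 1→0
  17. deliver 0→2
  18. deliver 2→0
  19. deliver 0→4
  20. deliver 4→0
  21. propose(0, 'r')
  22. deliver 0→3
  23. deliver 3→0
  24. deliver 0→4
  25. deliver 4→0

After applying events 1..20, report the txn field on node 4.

2

[1] propose(0,'z') → N0(coor t1 [-])
[2] deliver 0→3 → N3(part t1 [-])
[3] deliver 3→0 → ∅
[4] deliver 0→4 → N4(part t1 [-])
[5] deliver 4→0 → ∅
[6] deliver 0→2 → N2(part t1 [-])
[7] deliver 2→0 → ∅
[8] deliver 0→1 → N1(part t1 [-])
[9] deliver 1→0 → N0(coor t1 [z])
[10] deliver 0→1 → N1(part t1 [z])
[11] deliver 0→4 → N4(part t1 [z])
[12] deliver 0→2 → N2(part t1 [z])
[13] deliver 0→3 → N3(part t1 [z])
[14] timeout(0) → N0(coor t2 [z])
[15] deliver 0→1 → N1(part t2 [z])
[16] deliver 1→0 → ∅
[17] deliver 0→2 → N2(part t2 [z])
[18] deliver 2→0 → ∅
[19] deliver 0→4 → N4(part t2 [z])
[20] deliver 4→0 → ∅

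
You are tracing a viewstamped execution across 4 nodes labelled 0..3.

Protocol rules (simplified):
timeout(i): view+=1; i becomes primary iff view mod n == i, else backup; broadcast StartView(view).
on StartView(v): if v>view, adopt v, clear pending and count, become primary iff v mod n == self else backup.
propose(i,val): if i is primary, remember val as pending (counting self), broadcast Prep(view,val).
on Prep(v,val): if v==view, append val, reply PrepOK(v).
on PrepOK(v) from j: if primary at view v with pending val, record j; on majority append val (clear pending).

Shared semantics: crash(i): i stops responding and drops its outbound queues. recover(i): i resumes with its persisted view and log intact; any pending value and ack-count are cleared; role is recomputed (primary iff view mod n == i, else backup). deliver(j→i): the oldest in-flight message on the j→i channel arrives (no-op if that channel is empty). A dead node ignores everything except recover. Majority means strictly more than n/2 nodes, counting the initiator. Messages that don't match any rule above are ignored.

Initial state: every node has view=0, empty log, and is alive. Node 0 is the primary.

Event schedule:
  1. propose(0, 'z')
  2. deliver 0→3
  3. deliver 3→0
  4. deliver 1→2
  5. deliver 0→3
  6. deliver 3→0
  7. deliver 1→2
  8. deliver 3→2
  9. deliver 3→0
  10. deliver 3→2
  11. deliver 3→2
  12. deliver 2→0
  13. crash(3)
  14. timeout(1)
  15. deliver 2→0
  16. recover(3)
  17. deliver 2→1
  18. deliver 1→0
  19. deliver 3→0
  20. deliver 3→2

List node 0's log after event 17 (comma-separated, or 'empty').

empty

step 1 propose(0,'z'): —
step 2 deliver 0→3: 3={back,v=0,log=z}
step 3 deliver 3→0: —
step 4 deliver 1→2: —
step 5 deliver 0→3: —
step 6 deliver 3→0: —
step 7 deliver 1→2: —
step 8 deliver 3→2: —
step 9 deliver 3→0: —
step 10 deliver 3→2: —
step 11 deliver 3→2: —
step 12 deliver 2→0: —
step 13 crash(3): 3={✗back,v=0,log=z}
step 14 timeout(1): 1={prim,v=1,log=-}
step 15 deliver 2→0: —
step 16 recover(3): 3={back,v=0,log=z}
step 17 deliver 2→1: —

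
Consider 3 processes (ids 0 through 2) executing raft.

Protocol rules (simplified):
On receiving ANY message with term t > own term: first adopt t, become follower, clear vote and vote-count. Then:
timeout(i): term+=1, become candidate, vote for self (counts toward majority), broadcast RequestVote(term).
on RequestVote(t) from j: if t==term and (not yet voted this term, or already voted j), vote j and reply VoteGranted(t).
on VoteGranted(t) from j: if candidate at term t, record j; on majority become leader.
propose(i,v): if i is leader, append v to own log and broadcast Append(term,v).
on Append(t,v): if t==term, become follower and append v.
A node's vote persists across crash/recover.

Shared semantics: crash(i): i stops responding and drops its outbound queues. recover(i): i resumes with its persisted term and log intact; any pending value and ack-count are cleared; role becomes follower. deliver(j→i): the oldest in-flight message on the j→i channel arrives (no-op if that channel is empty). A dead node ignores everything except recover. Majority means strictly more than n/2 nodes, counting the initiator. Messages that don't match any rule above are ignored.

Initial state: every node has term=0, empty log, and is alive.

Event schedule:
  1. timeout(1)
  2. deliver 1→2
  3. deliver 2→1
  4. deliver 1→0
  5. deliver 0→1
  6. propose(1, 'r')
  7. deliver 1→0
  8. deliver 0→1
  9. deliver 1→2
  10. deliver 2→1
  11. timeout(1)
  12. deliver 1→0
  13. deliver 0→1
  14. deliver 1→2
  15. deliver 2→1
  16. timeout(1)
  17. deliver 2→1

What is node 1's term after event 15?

2

after 1 — timeout(1): n1:cand/t1/[-]
after 2 — deliver 1→2: n2:foll/t1/[-]
after 3 — deliver 2→1: n1:lead/t1/[-]
after 4 — deliver 1→0: n0:foll/t1/[-]
after 5 — deliver 0→1: ·
after 6 — propose(1,'r'): n1:lead/t1/[r]
after 7 — deliver 1→0: n0:foll/t1/[r]
after 8 — deliver 0→1: ·
after 9 — deliver 1→2: n2:foll/t1/[r]
after 10 — deliver 2→1: ·
after 11 — timeout(1): n1:cand/t2/[r]
after 12 — deliver 1→0: n0:foll/t2/[r]
after 13 — deliver 0→1: n1:lead/t2/[r]
after 14 — deliver 1→2: n2:foll/t2/[r]
after 15 — deliver 2→1: ·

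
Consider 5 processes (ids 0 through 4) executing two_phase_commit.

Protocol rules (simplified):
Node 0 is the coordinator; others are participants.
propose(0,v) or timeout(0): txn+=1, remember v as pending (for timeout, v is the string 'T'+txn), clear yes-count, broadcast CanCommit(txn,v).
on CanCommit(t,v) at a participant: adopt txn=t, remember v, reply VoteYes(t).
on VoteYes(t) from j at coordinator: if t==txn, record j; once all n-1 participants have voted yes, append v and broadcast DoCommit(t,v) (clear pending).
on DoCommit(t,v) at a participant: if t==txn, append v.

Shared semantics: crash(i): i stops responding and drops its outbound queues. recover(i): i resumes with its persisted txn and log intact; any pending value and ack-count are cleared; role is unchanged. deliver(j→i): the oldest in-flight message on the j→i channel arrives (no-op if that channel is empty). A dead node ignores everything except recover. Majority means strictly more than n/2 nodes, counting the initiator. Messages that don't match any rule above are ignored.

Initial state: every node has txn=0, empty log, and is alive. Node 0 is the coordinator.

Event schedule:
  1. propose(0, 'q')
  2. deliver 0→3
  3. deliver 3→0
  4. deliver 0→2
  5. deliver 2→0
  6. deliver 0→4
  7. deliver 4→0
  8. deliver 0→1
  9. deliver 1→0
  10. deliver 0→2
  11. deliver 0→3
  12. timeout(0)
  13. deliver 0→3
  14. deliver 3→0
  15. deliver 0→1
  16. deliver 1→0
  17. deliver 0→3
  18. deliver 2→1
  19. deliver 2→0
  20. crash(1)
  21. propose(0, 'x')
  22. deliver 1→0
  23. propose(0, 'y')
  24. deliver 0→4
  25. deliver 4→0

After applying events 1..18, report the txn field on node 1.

1. propose(0,'q'):  <0:coor t1 ->
2. deliver 0→3:  <3:part t1 ->
3. deliver 3→0:  nop
4. deliver 0→2:  <2:part t1 ->
5. deliver 2→0:  nop
6. deliver 0→4:  <4:part t1 ->
7. deliver 4→0:  nop
8. deliver 0→1:  <1:part t1 ->
9. deliver 1→0:  <0:coor t1 q>
10. deliver 0→2:  <2:part t1 q>
11. deliver 0→3:  <3:part t1 q>
12. timeout(0):  <0:coor t2 q>
13. deliver 0→3:  <3:part t2 q>
14. deliver 3→0:  nop
15. deliver 0→1:  <1:part t1 q>
16. deliver 1→0:  nop
17. deliver 0→3:  nop
18. deliver 2→1:  nop

1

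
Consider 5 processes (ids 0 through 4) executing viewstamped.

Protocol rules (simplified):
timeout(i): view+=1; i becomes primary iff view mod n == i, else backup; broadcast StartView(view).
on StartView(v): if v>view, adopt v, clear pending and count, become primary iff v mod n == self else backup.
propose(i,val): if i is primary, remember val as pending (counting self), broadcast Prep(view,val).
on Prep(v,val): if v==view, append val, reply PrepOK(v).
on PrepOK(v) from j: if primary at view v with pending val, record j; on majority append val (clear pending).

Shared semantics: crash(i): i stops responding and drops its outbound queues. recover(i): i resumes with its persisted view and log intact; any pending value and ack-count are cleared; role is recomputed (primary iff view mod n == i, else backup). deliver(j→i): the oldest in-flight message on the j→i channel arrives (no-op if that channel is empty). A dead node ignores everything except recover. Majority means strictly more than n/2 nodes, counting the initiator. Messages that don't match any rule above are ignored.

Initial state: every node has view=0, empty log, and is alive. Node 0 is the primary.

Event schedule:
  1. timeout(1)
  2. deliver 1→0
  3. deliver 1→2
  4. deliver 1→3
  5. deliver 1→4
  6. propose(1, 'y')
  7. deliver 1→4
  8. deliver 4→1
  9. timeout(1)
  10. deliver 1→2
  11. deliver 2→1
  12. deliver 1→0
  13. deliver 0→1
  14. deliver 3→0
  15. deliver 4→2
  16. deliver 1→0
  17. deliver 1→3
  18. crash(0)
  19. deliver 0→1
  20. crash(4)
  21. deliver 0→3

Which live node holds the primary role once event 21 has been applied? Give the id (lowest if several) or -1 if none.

after 1 — timeout(1): n1:prim/v1/[-]
after 2 — deliver 1→0: n0:back/v1/[-]
after 3 — deliver 1→2: n2:back/v1/[-]
after 4 — deliver 1→3: n3:back/v1/[-]
after 5 — deliver 1→4: n4:back/v1/[-]
after 6 — propose(1,'y'): ·
after 7 — deliver 1→4: n4:back/v1/[y]
after 8 — deliver 4→1: ·
after 9 — timeout(1): n1:back/v2/[-]
after 10 — deliver 1→2: n2:back/v1/[y]
after 11 — deliver 2→1: ·
after 12 — deliver 1→0: n0:back/v1/[y]
after 13 — deliver 0→1: ·
after 14 — deliver 3→0: ·
after 15 — deliver 4→2: ·
after 16 — deliver 1→0: n0:back/v2/[y]
after 17 — deliver 1→3: n3:back/v1/[y]
after 18 — crash(0): n0:✗back/v2/[y]
after 19 — deliver 0→1: ·
after 20 — crash(4): n4:✗back/v1/[y]
after 21 — deliver 0→3: ·

-1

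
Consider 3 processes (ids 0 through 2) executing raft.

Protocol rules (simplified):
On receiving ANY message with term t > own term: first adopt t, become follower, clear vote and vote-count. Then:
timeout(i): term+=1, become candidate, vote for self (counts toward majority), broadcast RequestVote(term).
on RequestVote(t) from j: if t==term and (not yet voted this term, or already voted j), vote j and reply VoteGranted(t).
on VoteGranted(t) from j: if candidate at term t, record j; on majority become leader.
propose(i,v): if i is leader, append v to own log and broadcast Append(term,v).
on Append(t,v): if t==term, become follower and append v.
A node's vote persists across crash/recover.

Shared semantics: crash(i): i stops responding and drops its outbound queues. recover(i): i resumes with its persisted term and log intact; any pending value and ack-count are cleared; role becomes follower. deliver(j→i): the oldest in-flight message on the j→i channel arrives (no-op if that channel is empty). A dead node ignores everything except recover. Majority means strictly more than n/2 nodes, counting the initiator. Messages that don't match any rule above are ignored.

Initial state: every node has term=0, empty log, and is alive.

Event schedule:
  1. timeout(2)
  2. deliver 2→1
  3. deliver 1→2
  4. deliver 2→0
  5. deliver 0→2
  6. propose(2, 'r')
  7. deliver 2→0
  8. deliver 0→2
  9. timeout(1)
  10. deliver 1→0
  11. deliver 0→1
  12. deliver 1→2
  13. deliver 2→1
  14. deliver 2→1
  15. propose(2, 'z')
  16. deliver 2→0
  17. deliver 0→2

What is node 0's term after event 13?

2

[1] timeout(2) → N2(cand t1 [-])
[2] deliver 2→1 → N1(foll t1 [-])
[3] deliver 1→2 → N2(lead t1 [-])
[4] deliver 2→0 → N0(foll t1 [-])
[5] deliver 0→2 → ∅
[6] propose(2,'r') → N2(lead t1 [r])
[7] deliver 2→0 → N0(foll t1 [r])
[8] deliver 0→2 → ∅
[9] timeout(1) → N1(cand t2 [-])
[10] deliver 1→0 → N0(foll t2 [r])
[11] deliver 0→1 → N1(lead t2 [-])
[12] deliver 1→2 → N2(foll t2 [r])
[13] deliver 2→1 → ∅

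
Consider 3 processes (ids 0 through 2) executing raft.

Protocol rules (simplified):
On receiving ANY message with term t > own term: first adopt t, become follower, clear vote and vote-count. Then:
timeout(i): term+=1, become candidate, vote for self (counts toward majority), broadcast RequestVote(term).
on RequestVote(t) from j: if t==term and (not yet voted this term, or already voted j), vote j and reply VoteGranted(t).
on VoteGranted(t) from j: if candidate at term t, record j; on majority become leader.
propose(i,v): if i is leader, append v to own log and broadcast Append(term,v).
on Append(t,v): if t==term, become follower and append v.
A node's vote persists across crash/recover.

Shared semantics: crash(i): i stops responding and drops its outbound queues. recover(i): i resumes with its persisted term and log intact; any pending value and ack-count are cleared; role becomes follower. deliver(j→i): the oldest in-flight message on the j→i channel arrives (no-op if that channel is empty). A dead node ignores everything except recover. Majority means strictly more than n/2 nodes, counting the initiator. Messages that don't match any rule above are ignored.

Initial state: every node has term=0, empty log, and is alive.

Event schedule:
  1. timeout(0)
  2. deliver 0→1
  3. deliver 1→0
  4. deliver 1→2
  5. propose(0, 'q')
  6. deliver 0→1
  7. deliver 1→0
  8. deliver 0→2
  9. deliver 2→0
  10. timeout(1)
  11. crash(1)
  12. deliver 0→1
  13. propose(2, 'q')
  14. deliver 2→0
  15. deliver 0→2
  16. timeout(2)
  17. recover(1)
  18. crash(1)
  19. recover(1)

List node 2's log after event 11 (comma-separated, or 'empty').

empty

e1 timeout(0): 0[cand,t=1,-]
e2 deliver 0→1: 1[foll,t=1,-]
e3 deliver 1→0: 0[lead,t=1,-]
e4 deliver 1→2: ·
e5 propose(0,'q'): 0[lead,t=1,q]
e6 deliver 0→1: 1[foll,t=1,q]
e7 deliver 1→0: ·
e8 deliver 0→2: 2[foll,t=1,-]
e9 deliver 2→0: ·
e10 timeout(1): 1[cand,t=2,q]
e11 crash(1): 1[✗cand,t=2,q]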